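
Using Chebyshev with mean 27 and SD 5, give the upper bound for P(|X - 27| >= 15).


k = 15/5 = 3
Chebyshev: P(|X-mu| >= k*sigma) <= 1/k^2 = 1/3^2 = 1/9

1/9


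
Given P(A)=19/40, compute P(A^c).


P(A') = 1 - P(A) = 1 - 19/40 = 21/40

21/40


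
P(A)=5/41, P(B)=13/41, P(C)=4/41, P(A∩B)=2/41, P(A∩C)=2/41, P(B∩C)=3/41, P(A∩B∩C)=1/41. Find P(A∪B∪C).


P(A∪B∪C) = P(A)+P(B)+P(C) - P(AB)-P(AC)-P(BC) + P(ABC)
= 5/41+13/41+4/41 - 2/41-2/41-3/41 + 1/41
= 16/41

16/41


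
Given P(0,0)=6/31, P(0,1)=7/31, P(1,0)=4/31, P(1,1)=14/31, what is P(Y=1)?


P(Y=1) = P(0,1)+P(1,1) = 7/31 + 14/31 = 21/31

21/31


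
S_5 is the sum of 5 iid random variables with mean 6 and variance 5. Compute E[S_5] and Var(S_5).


E[S_n] = n*mu = 5*6 = 30
Var(S_n) = n*sigma^2 = 5*5 = 25

E[S_5]=30, Var(S_5)=25


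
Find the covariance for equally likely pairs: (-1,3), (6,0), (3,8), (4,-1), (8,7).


E[X]=4, E[Y]=17/5, E[XY]=73/5
Cov(X,Y) = E[XY] - E[X]E[Y] = 73/5 - 4*17/5 = 1

1


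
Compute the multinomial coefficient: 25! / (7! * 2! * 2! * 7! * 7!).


25! = 15511210043330985984000000
Denominator: 7!=5040 * 2!=2 * 2!=2 * 7!=5040 * 7!=5040
Coefficient = 15511210043330985984000000 / 512096256000 = 30289637664000

30289637664000


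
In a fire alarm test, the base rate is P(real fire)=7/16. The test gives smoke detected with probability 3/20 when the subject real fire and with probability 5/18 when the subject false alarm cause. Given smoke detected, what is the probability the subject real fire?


P(A) = P(A|B)P(B) + P(A|B')P(B') = 3/20*7/16 + 5/18*9/16 = 71/320
P(B|A) = P(A|B)P(B)/P(A) = (21/320)/(71/320) = 21/71

21/71


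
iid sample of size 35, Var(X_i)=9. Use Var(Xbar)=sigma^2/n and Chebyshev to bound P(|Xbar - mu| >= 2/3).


Var(Xbar) = Var(X)/n = 9/35
Chebyshev: P(|Xbar-mu| >= 2/3) <= Var(Xbar)/(2/3)^2 = (9/35)/(4/9) = 81/140

81/140


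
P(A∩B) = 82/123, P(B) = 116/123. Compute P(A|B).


P(A|B) = P(A∩B)/P(B) = (82/123)/(116/123) = 82/116 = 41/58

41/58


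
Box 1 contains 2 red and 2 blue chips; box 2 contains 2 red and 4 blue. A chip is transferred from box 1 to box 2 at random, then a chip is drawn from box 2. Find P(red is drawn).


P(transfer red) = 2/4 = 1/2; P(transfer blue) = 1/2
If red transferred: Urn II has 3 red of 7, so P(red|red moved) = 3/7
If blue transferred: Urn II has 2 red of 7, so P(red|blue moved) = 2/7
By total probability: P(red) = 1/2*3/7 + 1/2*2/7 = 5/14

5/14


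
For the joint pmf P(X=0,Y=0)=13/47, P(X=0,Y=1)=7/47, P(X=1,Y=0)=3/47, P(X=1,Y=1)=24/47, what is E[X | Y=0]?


P(Y=0) = 16/47
E[X|Y=0] = (0*13 + 1*3)/16 = 3/16

3/16


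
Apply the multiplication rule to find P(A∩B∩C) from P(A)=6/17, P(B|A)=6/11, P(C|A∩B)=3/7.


P(A∩B∩C) = P(A) * P(B|A) * P(C|A∩B)
= 6/17 * 6/11 * 3/7
= 36/187 * 3/7 = 108/1309

108/1309


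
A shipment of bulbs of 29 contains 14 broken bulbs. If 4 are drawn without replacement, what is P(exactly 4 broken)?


P(X=4) = C(14,4)*C(15,0) / C(29,4)
= 1001*1 / 23751
= 1001/23751 = 11/261

11/261


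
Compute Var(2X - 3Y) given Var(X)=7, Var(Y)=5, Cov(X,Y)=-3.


Var(2X - 3Y) = 2^2*Var(X) + (-3)^2*Var(Y) + 2*2*(-3)*Cov(X,Y)
= 4*7 + 9*5 - 12*(-3)
= 28 + 45 + 36 = 109

109


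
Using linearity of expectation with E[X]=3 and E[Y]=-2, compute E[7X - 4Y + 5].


E[7X - 4Y + 5] = 7*E[X] - 4*E[Y] + 5
= (7)*(3) + (-4)*(-2) + (5)
= 21 + 8 + 5 = 34

34


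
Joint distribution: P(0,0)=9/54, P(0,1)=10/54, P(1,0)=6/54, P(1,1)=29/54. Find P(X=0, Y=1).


Read from table: P(X=0, Y=1) = 10/54 = 5/27

5/27


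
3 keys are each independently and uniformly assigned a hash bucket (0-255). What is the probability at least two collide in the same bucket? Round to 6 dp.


P(all different) = prod((256-i)/256 for i=0..2) = 0.988312
P(at least one match) = 1 - 0.988312 = 0.011688

0.011688


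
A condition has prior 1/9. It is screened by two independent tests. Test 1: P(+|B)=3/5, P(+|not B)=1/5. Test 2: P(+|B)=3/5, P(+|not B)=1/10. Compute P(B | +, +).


After test 1: P(+) = 3/5*1/9 + 1/5*8/9 = 11/45
P(B|+) = (1/15)/(11/45) = 3/11
After test 2 (use post1 as new prior): P(+) = 3/5*3/11 + 1/10*8/11 = 13/55
P(B|+,+) = (9/55)/(13/55) = 9/13

9/13


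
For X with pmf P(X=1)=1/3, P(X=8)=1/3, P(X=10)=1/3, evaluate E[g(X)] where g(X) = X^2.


E[X^2] = sum(g(x)*P(x))
= 1*1/3 + 64*1/3 + 100*1/3
= 55

55


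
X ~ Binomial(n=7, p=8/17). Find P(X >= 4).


P(X>=4) = P(X=4) + P(X=5) + P(X=6) + P(X=7)
= 104509440/410338673 + 55738368/410338673 + 16515072/410338673 + 2097152/410338673
= 178860032/410338673

178860032/410338673


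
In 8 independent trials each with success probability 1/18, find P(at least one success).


P(at least one) = 1 - P(none)
P(none) = (1 - 1/18)^8 = (17/18)^8 = 6975757441/11019960576
P(at least one) = 1 - 6975757441/11019960576 = 4044203135/11019960576

4044203135/11019960576


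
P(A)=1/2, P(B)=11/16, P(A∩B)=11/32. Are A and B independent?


P(A)*P(B) = 1/2*11/16 = 11/32
P(A∩B) = 11/32, which equals P(A)P(B), so independent

Yes, A and B are independent


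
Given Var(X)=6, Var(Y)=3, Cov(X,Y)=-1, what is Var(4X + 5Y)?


Var(4X + 5Y) = 4^2*Var(X) + 5^2*Var(Y) + 2*4*5*Cov(X,Y)
= 16*6 + 25*3 + 40*(-1)
= 96 + 75 - 40 = 131

131


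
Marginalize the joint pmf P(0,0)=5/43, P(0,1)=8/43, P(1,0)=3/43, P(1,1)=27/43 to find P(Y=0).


P(Y=0) = P(0,0)+P(1,0) = 5/43 + 3/43 = 8/43

8/43


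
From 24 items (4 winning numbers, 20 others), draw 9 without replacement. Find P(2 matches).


P(X=2) = C(4,2)*C(20,7) / C(24,9)
= 6*77520 / 1307504
= 465120/1307504 = 90/253

90/253


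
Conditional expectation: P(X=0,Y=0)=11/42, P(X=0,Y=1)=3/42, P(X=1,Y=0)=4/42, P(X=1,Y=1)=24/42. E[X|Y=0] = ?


P(Y=0) = 15/42
E[X|Y=0] = (0*11 + 1*4)/15 = 4/15

4/15


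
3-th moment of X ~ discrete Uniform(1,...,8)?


E[X^3] = (1/8) * sum(x^3 for x=1..8)
= 1296/8 = 162

162


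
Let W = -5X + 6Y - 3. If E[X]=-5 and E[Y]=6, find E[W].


E[-5X + 6Y - 3] = -5*E[X] + 6*E[Y] - 3
= (-5)*(-5) + (6)*(6) + (-3)
= 25 + 36 - 3 = 58

58


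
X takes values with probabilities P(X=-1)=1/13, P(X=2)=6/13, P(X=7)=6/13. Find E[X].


E[X] = sum(x * P(x))
= -1*1/13 + 2*6/13 + 7*6/13
= 53/13

53/13


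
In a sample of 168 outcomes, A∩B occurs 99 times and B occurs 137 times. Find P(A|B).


P(A|B) = P(A∩B)/P(B) = (99/168)/(137/168) = 99/137

99/137


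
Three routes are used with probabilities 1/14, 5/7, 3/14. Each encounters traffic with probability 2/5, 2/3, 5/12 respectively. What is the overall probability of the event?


P(A) = P(A|B1)P(B1) + P(A|B2)P(B2) + P(A|B3)P(B3)
= 2/5*1/14 + 2/3*5/7 + 5/12*3/14
= 1/35 + 10/21 + 5/56 = 499/840

499/840


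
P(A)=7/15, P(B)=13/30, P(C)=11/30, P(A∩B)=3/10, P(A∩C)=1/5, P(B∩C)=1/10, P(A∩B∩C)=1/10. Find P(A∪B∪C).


P(A∪B∪C) = P(A)+P(B)+P(C) - P(AB)-P(AC)-P(BC) + P(ABC)
= 7/15+13/30+11/30 - 3/10-1/5-1/10 + 1/10
= 23/30

23/30


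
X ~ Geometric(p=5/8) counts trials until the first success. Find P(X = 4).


P(X=4) = (1-p)^3 * p = (3/8)^3 * 5/8
= 27/512 * 5/8 = 135/4096

135/4096


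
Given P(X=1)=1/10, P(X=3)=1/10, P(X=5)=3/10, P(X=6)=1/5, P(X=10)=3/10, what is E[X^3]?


E[X^3] = sum(g(x)*P(x))
= 1*1/10 + 27*1/10 + 125*3/10 + 216*1/5 + 1000*3/10
= 767/2

767/2


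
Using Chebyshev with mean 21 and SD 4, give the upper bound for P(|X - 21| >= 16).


k = 16/4 = 4
Chebyshev: P(|X-mu| >= k*sigma) <= 1/k^2 = 1/4^2 = 1/16

1/16


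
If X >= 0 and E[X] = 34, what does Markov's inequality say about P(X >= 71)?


Markov: P(X >= a) <= E[X]/a
P(X >= 71) <= 34/71

34/71


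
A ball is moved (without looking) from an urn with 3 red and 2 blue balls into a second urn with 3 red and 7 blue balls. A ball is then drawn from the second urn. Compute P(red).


P(transfer red) = 3/5; P(transfer blue) = 2/5
If red transferred: Urn II has 4 red of 11, so P(red|red moved) = 4/11
If blue transferred: Urn II has 3 red of 11, so P(red|blue moved) = 3/11
By total probability: P(red) = 3/5*4/11 + 2/5*3/11 = 18/55

18/55


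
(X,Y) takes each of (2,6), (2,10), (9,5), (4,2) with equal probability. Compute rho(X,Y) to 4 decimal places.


Cov(X,Y) = -3.1875, Var(X) = 8.1875, Var(Y) = 8.1875
rho = Cov/(sqrt(VarX)*sqrt(VarY)) = -0.3893

-0.3893


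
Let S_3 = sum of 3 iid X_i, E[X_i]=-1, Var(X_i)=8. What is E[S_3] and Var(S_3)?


E[S_n] = n*mu = 3*-1 = -3
Var(S_n) = n*sigma^2 = 3*8 = 24

E[S_3]=-3, Var(S_3)=24


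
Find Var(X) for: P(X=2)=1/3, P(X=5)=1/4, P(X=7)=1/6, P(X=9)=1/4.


E[X] = 16/3, E[X^2] = 36
Var(X) = E[X^2] - (E[X])^2 = 36 - (16/3)^2 = 68/9

68/9


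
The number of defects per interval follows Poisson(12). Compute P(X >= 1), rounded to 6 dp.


P(X>=1) = 1 - P(X<=0) = 1 - (e^(-12)*12^0/0!)
≈ 1 - 0.0000061442 = 0.9999938558
≈ 0.999994

0.999994


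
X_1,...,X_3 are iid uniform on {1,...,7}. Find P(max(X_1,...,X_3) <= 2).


P(max <= 2) = P(all X_i <= 2) = (P(X_1 <= 2))^3
= (2/7)^3 = 8/343

8/343


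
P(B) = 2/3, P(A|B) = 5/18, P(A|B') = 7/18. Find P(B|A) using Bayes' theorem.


P(A) = P(A|B)P(B) + P(A|B')P(B') = 5/18*2/3 + 7/18*1/3 = 17/54
P(B|A) = P(A|B)P(B)/P(A) = (5/27)/(17/54) = 10/17

10/17


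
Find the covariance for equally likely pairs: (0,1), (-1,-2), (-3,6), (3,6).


E[X]=-1/4, E[Y]=11/4, E[XY]=1/2
Cov(X,Y) = E[XY] - E[X]E[Y] = 1/2 + 1/4*11/4 = 19/16

19/16


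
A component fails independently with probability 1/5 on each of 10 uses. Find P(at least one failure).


P(at least one) = 1 - P(none)
P(none) = (1 - 1/5)^10 = (4/5)^10 = 1048576/9765625
P(at least one) = 1 - 1048576/9765625 = 8717049/9765625

8717049/9765625


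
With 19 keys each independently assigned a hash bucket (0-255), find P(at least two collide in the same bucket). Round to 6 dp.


P(all different) = prod((256-i)/256 for i=0..18) = 0.504258
P(at least one match) = 1 - 0.504258 = 0.495742

0.495742


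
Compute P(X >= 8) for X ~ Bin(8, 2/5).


P(X>=8) = P(X=8)
= 256/390625
= 256/390625

256/390625


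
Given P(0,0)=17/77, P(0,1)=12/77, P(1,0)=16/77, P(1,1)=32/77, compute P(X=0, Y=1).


Read from table: P(X=0, Y=1) = 12/77

12/77


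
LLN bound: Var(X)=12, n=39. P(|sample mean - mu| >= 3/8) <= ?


Var(Xbar) = Var(X)/n = 12/39
Chebyshev: P(|Xbar-mu| >= 3/8) <= Var(Xbar)/(3/8)^2 = (4/13)/(9/64) = 256/117
Bound exceeds 1, so trivial bound: 1

1


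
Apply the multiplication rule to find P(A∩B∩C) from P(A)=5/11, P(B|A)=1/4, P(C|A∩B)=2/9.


P(A∩B∩C) = P(A) * P(B|A) * P(C|A∩B)
= 5/11 * 1/4 * 2/9
= 5/44 * 2/9 = 5/198

5/198


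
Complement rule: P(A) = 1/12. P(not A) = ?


P(A') = 1 - P(A) = 1 - 1/12 = 11/12

11/12


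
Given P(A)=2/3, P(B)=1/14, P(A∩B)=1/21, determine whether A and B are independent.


P(A)*P(B) = 2/3*1/14 = 1/21
P(A∩B) = 1/21, which equals P(A)P(B), so independent

Yes, A and B are independent


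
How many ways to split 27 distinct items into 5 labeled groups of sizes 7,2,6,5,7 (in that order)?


27! = 10888869450418352160768000000
Denominator: 7!=5040 * 2!=2 * 6!=720 * 5!=120 * 7!=5040
Coefficient = 10888869450418352160768000000 / 4389396480000 = 2480721324681600

2480721324681600


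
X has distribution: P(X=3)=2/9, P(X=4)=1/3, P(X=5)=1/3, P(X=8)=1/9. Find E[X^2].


E[X^2] = sum(g(x)*P(x))
= 9*2/9 + 16*1/3 + 25*1/3 + 64*1/9
= 205/9

205/9


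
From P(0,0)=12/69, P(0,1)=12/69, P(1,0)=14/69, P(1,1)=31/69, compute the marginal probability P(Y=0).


P(Y=0) = P(0,0)+P(1,0) = 12/69 + 14/69 = 26/69

26/69


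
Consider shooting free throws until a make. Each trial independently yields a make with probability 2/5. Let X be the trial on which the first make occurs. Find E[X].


For geometric (trials until first success), E[X] = 1/p = 1/(2/5) = 5/2

5/2


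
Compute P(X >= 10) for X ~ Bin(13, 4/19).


P(X>=10) = P(X=10) + P(X=11) + P(X=12) + P(X=13)
= 1012137984000/42052983462257059 + 73610035200/42052983462257059 + 3271557120/42052983462257059 + 67108864/42052983462257059
= 1089086685184/42052983462257059

1089086685184/42052983462257059


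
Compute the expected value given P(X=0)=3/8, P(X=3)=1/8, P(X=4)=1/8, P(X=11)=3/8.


E[X] = sum(x * P(x))
= 0*3/8 + 3*1/8 + 4*1/8 + 11*3/8
= 5

5


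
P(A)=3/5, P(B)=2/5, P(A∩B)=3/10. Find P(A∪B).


P(A∪B) = P(A) + P(B) - P(A∩B)
= 3/5 + 2/5 - 3/10 = 7/10

7/10


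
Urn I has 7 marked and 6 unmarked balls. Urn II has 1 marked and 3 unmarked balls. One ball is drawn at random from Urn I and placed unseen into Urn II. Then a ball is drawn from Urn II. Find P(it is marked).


P(transfer marked) = 7/13; P(transfer unmarked) = 6/13
If marked transferred: Urn II has 2 marked of 5, so P(marked|marked moved) = 2/5
If unmarked transferred: Urn II has 1 marked of 5, so P(marked|unmarked moved) = 1/5
By total probability: P(marked) = 7/13*2/5 + 6/13*1/5 = 4/13

4/13


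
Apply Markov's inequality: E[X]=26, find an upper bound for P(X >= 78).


Markov: P(X >= a) <= E[X]/a
P(X >= 78) <= 26/78 = 1/3

1/3


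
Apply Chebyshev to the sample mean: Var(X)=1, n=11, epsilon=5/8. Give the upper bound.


Var(Xbar) = Var(X)/n = 1/11
Chebyshev: P(|Xbar-mu| >= 5/8) <= Var(Xbar)/(5/8)^2 = (1/11)/(25/64) = 64/275

64/275


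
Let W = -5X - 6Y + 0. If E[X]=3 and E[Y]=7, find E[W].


E[-5X - 6Y + 0] = -5*E[X] - 6*E[Y] + 0
= (-5)*(3) + (-6)*(7) + (0)
= -15 - 42 + 0 = -57

-57


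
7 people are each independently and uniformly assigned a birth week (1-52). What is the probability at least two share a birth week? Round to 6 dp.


P(all different) = prod((52-i)/52 for i=0..6) = 0.655863
P(at least one match) = 1 - 0.655863 = 0.344137

0.344137


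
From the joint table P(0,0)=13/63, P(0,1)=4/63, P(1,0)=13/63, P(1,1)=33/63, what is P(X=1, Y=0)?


Read from table: P(X=1, Y=0) = 13/63

13/63


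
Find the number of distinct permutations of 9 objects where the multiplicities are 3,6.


9! = 362880
Denominator: 3!=6 * 6!=720
Coefficient = 362880 / 4320 = 84

84


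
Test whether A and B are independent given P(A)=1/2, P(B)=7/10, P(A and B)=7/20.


P(A)*P(B) = 1/2*7/10 = 7/20
P(A∩B) = 7/20, which equals P(A)P(B), so independent

Yes, A and B are independent


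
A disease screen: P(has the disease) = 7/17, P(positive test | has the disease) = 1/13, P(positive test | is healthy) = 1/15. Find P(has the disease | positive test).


P(A) = P(A|B)P(B) + P(A|B')P(B') = 1/13*7/17 + 1/15*10/17 = 47/663
P(B|A) = P(A|B)P(B)/P(A) = (7/221)/(47/663) = 21/47

21/47


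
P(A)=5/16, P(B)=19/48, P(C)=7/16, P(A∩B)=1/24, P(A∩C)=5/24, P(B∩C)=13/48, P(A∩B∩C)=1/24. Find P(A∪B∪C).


P(A∪B∪C) = P(A)+P(B)+P(C) - P(AB)-P(AC)-P(BC) + P(ABC)
= 5/16+19/48+7/16 - 1/24-5/24-13/48 + 1/24
= 2/3

2/3


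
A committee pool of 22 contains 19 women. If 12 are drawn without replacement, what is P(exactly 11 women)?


P(X=11) = C(19,11)*C(3,1) / C(22,12)
= 75582*3 / 646646
= 226746/646646 = 27/77

27/77


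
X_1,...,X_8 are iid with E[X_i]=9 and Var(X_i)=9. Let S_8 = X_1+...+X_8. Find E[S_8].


E[S_n] = n*E[X_1] = 8*9 = 72

72


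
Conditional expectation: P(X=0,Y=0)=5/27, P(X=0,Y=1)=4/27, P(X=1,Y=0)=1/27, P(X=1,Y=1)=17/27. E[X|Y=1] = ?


P(Y=1) = 21/27
E[X|Y=1] = (0*4 + 1*17)/21 = 17/21

17/21


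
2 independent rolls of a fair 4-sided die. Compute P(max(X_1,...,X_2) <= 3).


P(max <= 3) = P(all X_i <= 3) = (P(X_1 <= 3))^2
= (3/4)^2 = 9/16

9/16


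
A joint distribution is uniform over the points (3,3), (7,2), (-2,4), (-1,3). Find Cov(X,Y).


E[X]=7/4, E[Y]=3, E[XY]=3
Cov(X,Y) = E[XY] - E[X]E[Y] = 3 - 7/4*3 = -9/4

-9/4


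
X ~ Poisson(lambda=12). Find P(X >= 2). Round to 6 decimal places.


P(X>=2) = 1 - P(X<=1) = 1 - (e^(-12)*12^0/0! + e^(-12)*12^1/1!)
≈ 1 - (0.0000061442 + 0.0000737305)
= 1 - 0.0000798747 = 0.9999201253
≈ 0.999920

0.999920


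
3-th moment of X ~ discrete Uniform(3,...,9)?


E[X^3] = (1/7) * sum(x^3 for x=3..9)
= 2016/7 = 288

288


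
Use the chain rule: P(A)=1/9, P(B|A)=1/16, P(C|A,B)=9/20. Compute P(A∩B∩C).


P(A∩B∩C) = P(A) * P(B|A) * P(C|A∩B)
= 1/9 * 1/16 * 9/20
= 1/144 * 9/20 = 1/320

1/320


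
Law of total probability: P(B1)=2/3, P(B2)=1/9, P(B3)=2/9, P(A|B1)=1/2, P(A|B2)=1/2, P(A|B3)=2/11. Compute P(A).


P(A) = P(A|B1)P(B1) + P(A|B2)P(B2) + P(A|B3)P(B3)
= 1/2*2/3 + 1/2*1/9 + 2/11*2/9
= 1/3 + 1/18 + 4/99 = 85/198

85/198


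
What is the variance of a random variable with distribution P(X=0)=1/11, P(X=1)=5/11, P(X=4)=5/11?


E[X] = 25/11, E[X^2] = 85/11
Var(X) = E[X^2] - (E[X])^2 = 85/11 - (25/11)^2 = 310/121

310/121


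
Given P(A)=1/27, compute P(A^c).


P(A') = 1 - P(A) = 1 - 1/27 = 26/27

26/27


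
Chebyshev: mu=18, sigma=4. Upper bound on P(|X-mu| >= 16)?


k = 16/4 = 4
Chebyshev: P(|X-mu| >= k*sigma) <= 1/k^2 = 1/4^2 = 1/16

1/16


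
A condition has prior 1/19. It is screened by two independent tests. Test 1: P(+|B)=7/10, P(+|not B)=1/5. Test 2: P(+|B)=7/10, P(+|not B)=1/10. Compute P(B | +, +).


After test 1: P(+) = 7/10*1/19 + 1/5*18/19 = 43/190
P(B|+) = (7/190)/(43/190) = 7/43
After test 2 (use post1 as new prior): P(+) = 7/10*7/43 + 1/10*36/43 = 17/86
P(B|+,+) = (49/430)/(17/86) = 49/85

49/85


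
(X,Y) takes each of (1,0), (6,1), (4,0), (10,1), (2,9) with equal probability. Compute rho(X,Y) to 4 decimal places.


Cov(X,Y) = -3.3200, Var(X) = 10.2400, Var(Y) = 11.7600
rho = Cov/(sqrt(VarX)*sqrt(VarY)) = -0.3025

-0.3025


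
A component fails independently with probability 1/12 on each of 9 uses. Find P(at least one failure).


P(at least one) = 1 - P(none)
P(none) = (1 - 1/12)^9 = (11/12)^9 = 2357947691/5159780352
P(at least one) = 1 - 2357947691/5159780352 = 2801832661/5159780352

2801832661/5159780352


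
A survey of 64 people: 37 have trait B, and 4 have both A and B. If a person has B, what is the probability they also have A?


P(A|B) = P(A∩B)/P(B) = (4/64)/(37/64) = 4/37

4/37


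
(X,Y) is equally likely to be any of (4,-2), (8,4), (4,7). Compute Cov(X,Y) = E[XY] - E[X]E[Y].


E[X]=16/3, E[Y]=3, E[XY]=52/3
Cov(X,Y) = E[XY] - E[X]E[Y] = 52/3 - 16/3*3 = 4/3

4/3


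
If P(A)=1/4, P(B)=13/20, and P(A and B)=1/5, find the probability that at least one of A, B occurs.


P(A∪B) = P(A) + P(B) - P(A∩B)
= 1/4 + 13/20 - 1/5 = 7/10

7/10


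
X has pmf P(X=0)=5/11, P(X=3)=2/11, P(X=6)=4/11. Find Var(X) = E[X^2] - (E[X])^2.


E[X] = 30/11, E[X^2] = 162/11
Var(X) = E[X^2] - (E[X])^2 = 162/11 - (30/11)^2 = 882/121

882/121


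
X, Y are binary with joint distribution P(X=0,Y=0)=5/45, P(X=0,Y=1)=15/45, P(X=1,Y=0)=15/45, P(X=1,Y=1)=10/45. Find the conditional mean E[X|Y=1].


P(Y=1) = 25/45
E[X|Y=1] = (0*15 + 1*10)/25 = 10/25 = 2/5

2/5


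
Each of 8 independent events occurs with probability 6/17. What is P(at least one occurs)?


P(at least one) = 1 - P(none)
P(none) = (1 - 6/17)^8 = (11/17)^8 = 214358881/6975757441
P(at least one) = 1 - 214358881/6975757441 = 6761398560/6975757441

6761398560/6975757441


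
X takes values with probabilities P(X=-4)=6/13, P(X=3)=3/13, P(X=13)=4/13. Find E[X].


E[X] = sum(x * P(x))
= -4*6/13 + 3*3/13 + 13*4/13
= 37/13

37/13


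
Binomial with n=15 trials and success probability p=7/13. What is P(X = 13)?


P(X=13) = C(15,13) * p^13 * (1-p)^2
= 105 * 96889010407/302875106592253 * 36/169
= 366240459338460/51185893014090757

366240459338460/51185893014090757


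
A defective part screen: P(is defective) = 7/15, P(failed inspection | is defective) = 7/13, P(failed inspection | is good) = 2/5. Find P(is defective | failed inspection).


P(A) = P(A|B)P(B) + P(A|B')P(B') = 7/13*7/15 + 2/5*8/15 = 151/325
P(B|A) = P(A|B)P(B)/P(A) = (49/195)/(151/325) = 245/453

245/453


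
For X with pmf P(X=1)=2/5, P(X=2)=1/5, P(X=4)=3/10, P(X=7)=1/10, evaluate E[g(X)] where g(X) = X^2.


E[X^2] = sum(g(x)*P(x))
= 1*2/5 + 4*1/5 + 16*3/10 + 49*1/10
= 109/10

109/10


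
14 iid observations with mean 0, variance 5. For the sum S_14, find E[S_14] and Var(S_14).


E[S_n] = n*mu = 14*0 = 0
Var(S_n) = n*sigma^2 = 14*5 = 70

E[S_14]=0, Var(S_14)=70


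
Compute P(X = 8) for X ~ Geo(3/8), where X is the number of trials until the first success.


P(X=8) = (1-p)^7 * p = (5/8)^7 * 3/8
= 78125/2097152 * 3/8 = 234375/16777216

234375/16777216


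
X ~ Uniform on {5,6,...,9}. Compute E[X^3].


E[X^3] = (1/5) * sum(x^3 for x=5..9)
= 1925/5 = 385

385


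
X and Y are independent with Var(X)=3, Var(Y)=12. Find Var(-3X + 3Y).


Independence => Cov(X,Y)=0
Var(-3X + 3Y) = (-3)^2*Var(X) + 3^2*Var(Y)
= 9*3 + 9*12 = 135

135


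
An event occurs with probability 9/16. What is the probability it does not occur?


P(A') = 1 - P(A) = 1 - 9/16 = 7/16

7/16


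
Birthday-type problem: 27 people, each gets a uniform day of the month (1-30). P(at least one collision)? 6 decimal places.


P(all different) = prod((30-i)/30 for i=0..26) = 0.000000
P(at least one match) = 1 - 0.000000 = 1.000000

1.000000


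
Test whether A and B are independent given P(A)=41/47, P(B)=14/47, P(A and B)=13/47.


P(A)*P(B) = 41/47*14/47 = 574/2209
P(A∩B) = 13/47 != 574/2209, so not independent

No, A and B are not independent


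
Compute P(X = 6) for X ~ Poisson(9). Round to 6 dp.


P(X=6) = e^(-9) * 9^6 / 6!
≈ 0.0001234098041 * 531441 / 720
≈ 0.091090

0.091090


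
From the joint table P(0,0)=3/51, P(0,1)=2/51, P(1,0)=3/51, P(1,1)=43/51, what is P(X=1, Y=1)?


Read from table: P(X=1, Y=1) = 43/51

43/51


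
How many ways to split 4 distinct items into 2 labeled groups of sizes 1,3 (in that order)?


4! = 24
Denominator: 1!=1 * 3!=6
Coefficient = 24 / 6 = 4

4


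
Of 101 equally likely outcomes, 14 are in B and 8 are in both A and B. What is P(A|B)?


P(A|B) = P(A∩B)/P(B) = (8/101)/(14/101) = 8/14 = 4/7

4/7


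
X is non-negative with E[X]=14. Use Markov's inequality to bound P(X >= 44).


Markov: P(X >= a) <= E[X]/a
P(X >= 44) <= 14/44 = 7/22

7/22


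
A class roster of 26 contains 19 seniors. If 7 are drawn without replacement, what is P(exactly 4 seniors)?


P(X=4) = C(19,4)*C(7,3) / C(26,7)
= 3876*35 / 657800
= 135660/657800 = 6783/32890

6783/32890


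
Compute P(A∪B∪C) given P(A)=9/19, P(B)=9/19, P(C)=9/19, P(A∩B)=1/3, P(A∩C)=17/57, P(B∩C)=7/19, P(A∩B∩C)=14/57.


P(A∪B∪C) = P(A)+P(B)+P(C) - P(AB)-P(AC)-P(BC) + P(ABC)
= 9/19+9/19+9/19 - 1/3-17/57-7/19 + 14/57
= 2/3

2/3


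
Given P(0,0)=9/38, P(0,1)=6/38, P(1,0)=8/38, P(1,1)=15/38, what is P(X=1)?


P(X=1) = P(1,0)+P(1,1) = 8/38 + 15/38 = 23/38

23/38


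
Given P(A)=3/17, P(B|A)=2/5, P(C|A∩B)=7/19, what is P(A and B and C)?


P(A∩B∩C) = P(A) * P(B|A) * P(C|A∩B)
= 3/17 * 2/5 * 7/19
= 6/85 * 7/19 = 42/1615

42/1615


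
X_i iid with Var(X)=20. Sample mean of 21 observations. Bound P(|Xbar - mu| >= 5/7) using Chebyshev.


Var(Xbar) = Var(X)/n = 20/21
Chebyshev: P(|Xbar-mu| >= 5/7) <= Var(Xbar)/(5/7)^2 = (20/21)/(25/49) = 28/15
Bound exceeds 1, so trivial bound: 1

1


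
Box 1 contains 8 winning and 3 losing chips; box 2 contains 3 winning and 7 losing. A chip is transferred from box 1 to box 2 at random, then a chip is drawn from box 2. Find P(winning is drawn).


P(transfer winning) = 8/11; P(transfer losing) = 3/11
If winning transferred: Urn II has 4 winning of 11, so P(winning|winning moved) = 4/11
If losing transferred: Urn II has 3 winning of 11, so P(winning|losing moved) = 3/11
By total probability: P(winning) = 8/11*4/11 + 3/11*3/11 = 41/121

41/121


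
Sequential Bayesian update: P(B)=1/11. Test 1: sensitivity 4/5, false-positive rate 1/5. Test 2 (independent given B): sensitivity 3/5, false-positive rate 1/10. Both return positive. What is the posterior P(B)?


After test 1: P(+) = 4/5*1/11 + 1/5*10/11 = 14/55
P(B|+) = (4/55)/(14/55) = 2/7
After test 2 (use post1 as new prior): P(+) = 3/5*2/7 + 1/10*5/7 = 17/70
P(B|+,+) = (6/35)/(17/70) = 12/17

12/17


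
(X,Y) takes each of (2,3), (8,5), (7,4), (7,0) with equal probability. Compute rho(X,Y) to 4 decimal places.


Cov(X,Y) = 0.5000, Var(X) = 5.5000, Var(Y) = 3.5000
rho = Cov/(sqrt(VarX)*sqrt(VarY)) = 0.1140

0.1140


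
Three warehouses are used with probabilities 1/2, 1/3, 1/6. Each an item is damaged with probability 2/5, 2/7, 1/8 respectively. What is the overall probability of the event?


P(A) = P(A|B1)P(B1) + P(A|B2)P(B2) + P(A|B3)P(B3)
= 2/5*1/2 + 2/7*1/3 + 1/8*1/6
= 1/5 + 2/21 + 1/48 = 177/560

177/560


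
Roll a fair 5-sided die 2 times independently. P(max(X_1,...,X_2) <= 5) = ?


P(max <= 5) = P(all X_i <= 5) = (P(X_1 <= 5))^2
= (5/5)^2 = 1^2 = 1

1


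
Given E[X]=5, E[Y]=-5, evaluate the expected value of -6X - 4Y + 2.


E[-6X - 4Y + 2] = -6*E[X] - 4*E[Y] + 2
= (-6)*(5) + (-4)*(-5) + (2)
= -30 + 20 + 2 = -8

-8


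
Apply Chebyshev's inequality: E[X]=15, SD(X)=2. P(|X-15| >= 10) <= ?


k = 10/2 = 5
Chebyshev: P(|X-mu| >= k*sigma) <= 1/k^2 = 1/5^2 = 1/25

1/25


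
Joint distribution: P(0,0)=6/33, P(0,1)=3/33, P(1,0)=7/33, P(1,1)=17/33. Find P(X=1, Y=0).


Read from table: P(X=1, Y=0) = 7/33

7/33


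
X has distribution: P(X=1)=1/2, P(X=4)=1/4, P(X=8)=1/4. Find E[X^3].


E[X^3] = sum(g(x)*P(x))
= 1*1/2 + 64*1/4 + 512*1/4
= 289/2

289/2


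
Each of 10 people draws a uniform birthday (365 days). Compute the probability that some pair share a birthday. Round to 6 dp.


P(all different) = prod((365-i)/365 for i=0..9) = 0.883052
P(at least one match) = 1 - 0.883052 = 0.116948

0.116948


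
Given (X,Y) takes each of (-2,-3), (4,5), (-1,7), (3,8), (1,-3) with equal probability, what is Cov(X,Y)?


E[X]=1, E[Y]=14/5, E[XY]=8
Cov(X,Y) = E[XY] - E[X]E[Y] = 8 - 1*14/5 = 26/5

26/5


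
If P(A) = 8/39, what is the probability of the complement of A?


P(A') = 1 - P(A) = 1 - 8/39 = 31/39

31/39


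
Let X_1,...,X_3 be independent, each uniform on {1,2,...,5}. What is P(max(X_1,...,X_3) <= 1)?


P(max <= 1) = P(all X_i <= 1) = (P(X_1 <= 1))^3
= (1/5)^3 = 1/125

1/125


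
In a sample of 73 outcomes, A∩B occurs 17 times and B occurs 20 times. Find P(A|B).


P(A|B) = P(A∩B)/P(B) = (17/73)/(20/73) = 17/20

17/20


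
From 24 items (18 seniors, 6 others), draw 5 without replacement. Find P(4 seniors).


P(X=4) = C(18,4)*C(6,1) / C(24,5)
= 3060*6 / 42504
= 18360/42504 = 765/1771

765/1771


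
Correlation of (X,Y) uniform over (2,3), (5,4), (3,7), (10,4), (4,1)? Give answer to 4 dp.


Cov(X,Y) = -0.0400, Var(X) = 7.7600, Var(Y) = 3.7600
rho = Cov/(sqrt(VarX)*sqrt(VarY)) = -0.0074

-0.0074


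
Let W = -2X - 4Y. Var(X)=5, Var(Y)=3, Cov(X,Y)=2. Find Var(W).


Var(-2X - 4Y) = (-2)^2*Var(X) + (-4)^2*Var(Y) + 2*(-2)*(-4)*Cov(X,Y)
= 4*5 + 16*3 + 16*2
= 20 + 48 + 32 = 100

100


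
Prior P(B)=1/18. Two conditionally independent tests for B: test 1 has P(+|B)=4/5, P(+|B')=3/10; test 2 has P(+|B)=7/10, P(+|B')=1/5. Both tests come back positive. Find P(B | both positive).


After test 1: P(+) = 4/5*1/18 + 3/10*17/18 = 59/180
P(B|+) = (2/45)/(59/180) = 8/59
After test 2 (use post1 as new prior): P(+) = 7/10*8/59 + 1/5*51/59 = 79/295
P(B|+,+) = (28/295)/(79/295) = 28/79

28/79


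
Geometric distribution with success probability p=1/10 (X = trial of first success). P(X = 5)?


P(X=5) = (1-p)^4 * p = (9/10)^4 * 1/10
= 6561/10000 * 1/10 = 6561/100000

6561/100000


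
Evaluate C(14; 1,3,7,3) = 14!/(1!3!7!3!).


14! = 87178291200
Denominator: 1!=1 * 3!=6 * 7!=5040 * 3!=6
Coefficient = 87178291200 / 181440 = 480480

480480


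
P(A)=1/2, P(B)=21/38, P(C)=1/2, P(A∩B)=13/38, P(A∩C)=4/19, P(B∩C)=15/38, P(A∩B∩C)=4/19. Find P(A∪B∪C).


P(A∪B∪C) = P(A)+P(B)+P(C) - P(AB)-P(AC)-P(BC) + P(ABC)
= 1/2+21/38+1/2 - 13/38-4/19-15/38 + 4/19
= 31/38

31/38


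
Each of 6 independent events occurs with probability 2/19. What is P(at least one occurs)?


P(at least one) = 1 - P(none)
P(none) = (1 - 2/19)^6 = (17/19)^6 = 24137569/47045881
P(at least one) = 1 - 24137569/47045881 = 22908312/47045881

22908312/47045881


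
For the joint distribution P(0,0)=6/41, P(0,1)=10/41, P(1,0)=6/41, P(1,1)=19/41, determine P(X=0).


P(X=0) = P(0,0)+P(0,1) = 6/41 + 10/41 = 16/41

16/41


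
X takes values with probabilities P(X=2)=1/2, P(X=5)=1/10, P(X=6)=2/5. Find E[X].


E[X] = sum(x * P(x))
= 2*1/2 + 5*1/10 + 6*2/5
= 39/10

39/10


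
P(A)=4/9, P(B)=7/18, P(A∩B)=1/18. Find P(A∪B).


P(A∪B) = P(A) + P(B) - P(A∩B)
= 4/9 + 7/18 - 1/18 = 7/9

7/9


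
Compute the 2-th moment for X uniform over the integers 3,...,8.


E[X^2] = (1/6) * sum(x^2 for x=3..8)
= 199/6

199/6


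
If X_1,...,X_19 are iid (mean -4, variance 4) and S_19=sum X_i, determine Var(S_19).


By independence, Var(S_n) = n*Var(X_1) = 19*4 = 76

76


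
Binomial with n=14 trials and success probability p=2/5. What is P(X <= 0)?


P(X<=0) = P(X=0)
= 4782969/6103515625
= 4782969/6103515625

4782969/6103515625


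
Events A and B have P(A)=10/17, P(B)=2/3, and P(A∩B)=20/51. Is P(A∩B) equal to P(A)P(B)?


P(A)*P(B) = 10/17*2/3 = 20/51
P(A∩B) = 20/51, which equals P(A)P(B), so independent

Yes, A and B are independent


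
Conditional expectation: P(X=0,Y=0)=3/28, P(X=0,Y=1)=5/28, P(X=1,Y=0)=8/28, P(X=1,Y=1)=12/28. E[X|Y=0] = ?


P(Y=0) = 11/28
E[X|Y=0] = (0*3 + 1*8)/11 = 8/11

8/11


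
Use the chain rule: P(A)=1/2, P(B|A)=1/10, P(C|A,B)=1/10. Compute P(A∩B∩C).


P(A∩B∩C) = P(A) * P(B|A) * P(C|A∩B)
= 1/2 * 1/10 * 1/10
= 1/20 * 1/10 = 1/200

1/200


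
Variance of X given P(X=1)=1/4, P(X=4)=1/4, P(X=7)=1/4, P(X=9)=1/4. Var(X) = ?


E[X] = 21/4, E[X^2] = 147/4
Var(X) = E[X^2] - (E[X])^2 = 147/4 - (21/4)^2 = 147/16

147/16


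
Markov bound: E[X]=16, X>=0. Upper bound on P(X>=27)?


Markov: P(X >= a) <= E[X]/a
P(X >= 27) <= 16/27

16/27


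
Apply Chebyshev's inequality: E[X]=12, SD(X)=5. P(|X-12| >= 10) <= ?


k = 10/5 = 2
Chebyshev: P(|X-mu| >= k*sigma) <= 1/k^2 = 1/2^2 = 1/4

1/4


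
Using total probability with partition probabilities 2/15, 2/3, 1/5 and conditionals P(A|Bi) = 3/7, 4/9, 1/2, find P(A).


P(A) = P(A|B1)P(B1) + P(A|B2)P(B2) + P(A|B3)P(B3)
= 3/7*2/15 + 4/9*2/3 + 1/2*1/5
= 2/35 + 8/27 + 1/10 = 857/1890

857/1890


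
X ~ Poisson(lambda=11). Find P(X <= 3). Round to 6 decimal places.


P(X<=3) = e^(-11)*11^0/0! + e^(-11)*11^1/1! + e^(-11)*11^2/2! + e^(-11)*11^3/3!
≈ 0.0000167017 + 0.0001837187 + 0.0010104529 + 0.0037049940
= 0.0049158673
≈ 0.004916

0.004916


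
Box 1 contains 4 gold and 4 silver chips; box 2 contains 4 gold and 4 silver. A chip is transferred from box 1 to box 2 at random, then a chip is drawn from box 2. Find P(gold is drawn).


P(transfer gold) = 4/8 = 1/2; P(transfer silver) = 1/2
If gold transferred: Urn II has 5 gold of 9, so P(gold|gold moved) = 5/9
If silver transferred: Urn II has 4 gold of 9, so P(gold|silver moved) = 4/9
By total probability: P(gold) = 1/2*5/9 + 1/2*4/9 = 1/2

1/2


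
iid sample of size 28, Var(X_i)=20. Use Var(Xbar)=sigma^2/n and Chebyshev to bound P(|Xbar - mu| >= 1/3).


Var(Xbar) = Var(X)/n = 20/28
Chebyshev: P(|Xbar-mu| >= 1/3) <= Var(Xbar)/(1/3)^2 = (5/7)/(1/9) = 45/7
Bound exceeds 1, so trivial bound: 1

1


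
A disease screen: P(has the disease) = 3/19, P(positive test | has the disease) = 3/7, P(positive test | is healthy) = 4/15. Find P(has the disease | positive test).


P(A) = P(A|B)P(B) + P(A|B')P(B') = 3/7*3/19 + 4/15*16/19 = 583/1995
P(B|A) = P(A|B)P(B)/P(A) = (9/133)/(583/1995) = 135/583

135/583


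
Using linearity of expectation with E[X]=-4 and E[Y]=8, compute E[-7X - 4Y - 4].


E[-7X - 4Y - 4] = -7*E[X] - 4*E[Y] - 4
= (-7)*(-4) + (-4)*(8) + (-4)
= 28 - 32 - 4 = -8

-8


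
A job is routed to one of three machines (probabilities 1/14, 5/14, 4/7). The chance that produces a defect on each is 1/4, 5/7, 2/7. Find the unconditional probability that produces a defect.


P(A) = P(A|B1)P(B1) + P(A|B2)P(B2) + P(A|B3)P(B3)
= 1/4*1/14 + 5/7*5/14 + 2/7*4/7
= 1/56 + 25/98 + 8/49 = 171/392

171/392


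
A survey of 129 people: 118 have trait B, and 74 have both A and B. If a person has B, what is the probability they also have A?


P(A|B) = P(A∩B)/P(B) = (74/129)/(118/129) = 74/118 = 37/59

37/59


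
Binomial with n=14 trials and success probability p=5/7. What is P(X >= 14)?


P(X>=14) = P(X=14)
= 6103515625/678223072849
= 6103515625/678223072849

6103515625/678223072849


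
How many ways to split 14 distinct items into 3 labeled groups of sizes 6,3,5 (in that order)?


14! = 87178291200
Denominator: 6!=720 * 3!=6 * 5!=120
Coefficient = 87178291200 / 518400 = 168168

168168


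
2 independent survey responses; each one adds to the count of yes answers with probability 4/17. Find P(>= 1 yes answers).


P(at least one) = 1 - P(none)
P(none) = (1 - 4/17)^2 = (13/17)^2 = 169/289
P(at least one) = 1 - 169/289 = 120/289

120/289


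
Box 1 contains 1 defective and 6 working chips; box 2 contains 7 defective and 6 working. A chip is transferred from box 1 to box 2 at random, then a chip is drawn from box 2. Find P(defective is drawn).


P(transfer defective) = 1/7; P(transfer working) = 6/7
If defective transferred: Urn II has 8 defective of 14, so P(defective|defective moved) = 4/7
If working transferred: Urn II has 7 defective of 14, so P(defective|working moved) = 1/2
By total probability: P(defective) = 1/7*4/7 + 6/7*1/2 = 25/49

25/49


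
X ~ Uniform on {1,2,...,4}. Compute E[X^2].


E[X^2] = (1/4) * sum(x^2 for x=1..4)
= 30/4 = 15/2

15/2


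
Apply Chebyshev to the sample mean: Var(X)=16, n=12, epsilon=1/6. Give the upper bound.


Var(Xbar) = Var(X)/n = 16/12
Chebyshev: P(|Xbar-mu| >= 1/6) <= Var(Xbar)/(1/6)^2 = (4/3)/(1/36) = 48
Bound exceeds 1, so trivial bound: 1

1


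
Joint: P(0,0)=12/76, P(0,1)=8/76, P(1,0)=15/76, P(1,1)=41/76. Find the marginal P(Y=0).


P(Y=0) = P(0,0)+P(1,0) = 12/76 + 15/76 = 27/76

27/76


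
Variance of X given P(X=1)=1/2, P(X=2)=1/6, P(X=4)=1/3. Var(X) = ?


E[X] = 13/6, E[X^2] = 13/2
Var(X) = E[X^2] - (E[X])^2 = 13/2 - (13/6)^2 = 65/36

65/36


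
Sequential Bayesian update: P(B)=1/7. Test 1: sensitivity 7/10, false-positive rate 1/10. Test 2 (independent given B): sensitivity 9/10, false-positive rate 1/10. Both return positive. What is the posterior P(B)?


After test 1: P(+) = 7/10*1/7 + 1/10*6/7 = 13/70
P(B|+) = (1/10)/(13/70) = 7/13
After test 2 (use post1 as new prior): P(+) = 9/10*7/13 + 1/10*6/13 = 69/130
P(B|+,+) = (63/130)/(69/130) = 21/23

21/23


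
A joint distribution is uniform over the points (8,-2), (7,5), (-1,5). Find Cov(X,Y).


E[X]=14/3, E[Y]=8/3, E[XY]=14/3
Cov(X,Y) = E[XY] - E[X]E[Y] = 14/3 - 14/3*8/3 = -70/9

-70/9


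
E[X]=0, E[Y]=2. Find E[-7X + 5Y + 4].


E[-7X + 5Y + 4] = -7*E[X] + 5*E[Y] + 4
= (-7)*(0) + (5)*(2) + (4)
= 0 + 10 + 4 = 14

14


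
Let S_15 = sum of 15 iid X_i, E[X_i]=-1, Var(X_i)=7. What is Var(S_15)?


By independence, Var(S_n) = n*Var(X_1) = 15*7 = 105

105


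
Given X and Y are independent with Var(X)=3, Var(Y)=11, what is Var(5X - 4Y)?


Independence => Cov(X,Y)=0
Var(5X - 4Y) = 5^2*Var(X) + (-4)^2*Var(Y)
= 25*3 + 16*11 = 251

251


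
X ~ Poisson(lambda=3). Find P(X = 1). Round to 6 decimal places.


P(X=1) = e^(-3) * 3^1 / 1!
≈ 0.04978706837 * 3 / 1
≈ 0.149361

0.149361


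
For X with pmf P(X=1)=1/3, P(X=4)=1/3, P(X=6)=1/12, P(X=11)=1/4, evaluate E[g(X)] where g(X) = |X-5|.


E[|X-5|] = sum(g(x)*P(x))
= 4*1/3 + 1*1/3 + 1*1/12 + 6*1/4
= 13/4

13/4


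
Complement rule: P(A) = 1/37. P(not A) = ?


P(A') = 1 - P(A) = 1 - 1/37 = 36/37

36/37


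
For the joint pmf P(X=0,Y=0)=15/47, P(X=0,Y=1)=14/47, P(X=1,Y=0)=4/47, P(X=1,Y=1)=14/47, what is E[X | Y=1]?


P(Y=1) = 28/47
E[X|Y=1] = (0*14 + 1*14)/28 = 14/28 = 1/2

1/2


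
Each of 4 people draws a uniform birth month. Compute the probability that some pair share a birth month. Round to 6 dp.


P(all different) = prod((12-i)/12 for i=0..3) = 0.572917
P(at least one match) = 1 - 0.572917 = 0.427083

0.427083


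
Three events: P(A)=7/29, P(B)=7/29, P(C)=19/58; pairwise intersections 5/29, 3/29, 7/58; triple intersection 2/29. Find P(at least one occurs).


P(A∪B∪C) = P(A)+P(B)+P(C) - P(AB)-P(AC)-P(BC) + P(ABC)
= 7/29+7/29+19/58 - 5/29-3/29-7/58 + 2/29
= 14/29

14/29


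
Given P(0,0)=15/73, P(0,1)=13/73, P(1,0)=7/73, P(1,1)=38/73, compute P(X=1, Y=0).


Read from table: P(X=1, Y=0) = 7/73

7/73


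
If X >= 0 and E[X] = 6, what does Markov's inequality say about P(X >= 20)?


Markov: P(X >= a) <= E[X]/a
P(X >= 20) <= 6/20 = 3/10

3/10


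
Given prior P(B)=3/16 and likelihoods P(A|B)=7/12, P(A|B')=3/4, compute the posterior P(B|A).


P(A) = P(A|B)P(B) + P(A|B')P(B') = 7/12*3/16 + 3/4*13/16 = 23/32
P(B|A) = P(A|B)P(B)/P(A) = (7/64)/(23/32) = 7/46

7/46


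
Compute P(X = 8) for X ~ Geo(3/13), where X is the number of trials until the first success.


P(X=8) = (1-p)^7 * p = (10/13)^7 * 3/13
= 10000000/62748517 * 3/13 = 30000000/815730721

30000000/815730721


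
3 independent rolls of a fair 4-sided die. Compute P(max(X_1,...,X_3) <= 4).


P(max <= 4) = P(all X_i <= 4) = (P(X_1 <= 4))^3
= (4/4)^3 = 1^3 = 1

1


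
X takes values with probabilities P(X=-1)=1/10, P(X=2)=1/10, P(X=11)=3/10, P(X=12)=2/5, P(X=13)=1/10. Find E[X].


E[X] = sum(x * P(x))
= -1*1/10 + 2*1/10 + 11*3/10 + 12*2/5 + 13*1/10
= 19/2

19/2


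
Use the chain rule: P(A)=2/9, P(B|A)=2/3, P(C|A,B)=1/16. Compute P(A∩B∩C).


P(A∩B∩C) = P(A) * P(B|A) * P(C|A∩B)
= 2/9 * 2/3 * 1/16
= 4/27 * 1/16 = 1/108

1/108


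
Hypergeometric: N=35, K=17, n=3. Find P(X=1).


P(X=1) = C(17,1)*C(18,2) / C(35,3)
= 17*153 / 6545
= 2601/6545 = 153/385

153/385


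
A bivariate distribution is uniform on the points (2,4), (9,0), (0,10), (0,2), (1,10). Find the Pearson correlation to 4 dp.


Cov(X,Y) = -8.8800, Var(X) = 11.4400, Var(Y) = 16.9600
rho = Cov/(sqrt(VarX)*sqrt(VarY)) = -0.6375

-0.6375


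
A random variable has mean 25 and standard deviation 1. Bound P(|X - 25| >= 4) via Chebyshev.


k = 4/1 = 4
Chebyshev: P(|X-mu| >= k*sigma) <= 1/k^2 = 1/4^2 = 1/16

1/16


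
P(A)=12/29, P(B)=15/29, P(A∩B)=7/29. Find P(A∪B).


P(A∪B) = P(A) + P(B) - P(A∩B)
= 12/29 + 15/29 - 7/29 = 20/29

20/29


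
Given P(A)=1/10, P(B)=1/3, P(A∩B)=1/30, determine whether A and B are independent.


P(A)*P(B) = 1/10*1/3 = 1/30
P(A∩B) = 1/30, which equals P(A)P(B), so independent

Yes, A and B are independent


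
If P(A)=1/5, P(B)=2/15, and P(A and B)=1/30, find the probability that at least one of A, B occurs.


P(A∪B) = P(A) + P(B) - P(A∩B)
= 1/5 + 2/15 - 1/30 = 3/10

3/10


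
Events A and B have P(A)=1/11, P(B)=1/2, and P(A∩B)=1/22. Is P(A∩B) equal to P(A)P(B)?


P(A)*P(B) = 1/11*1/2 = 1/22
P(A∩B) = 1/22, which equals P(A)P(B), so independent

Yes, A and B are independent


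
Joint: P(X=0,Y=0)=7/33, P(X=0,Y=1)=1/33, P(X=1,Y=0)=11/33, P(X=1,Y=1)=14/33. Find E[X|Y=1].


P(Y=1) = 15/33
E[X|Y=1] = (0*1 + 1*14)/15 = 14/15

14/15


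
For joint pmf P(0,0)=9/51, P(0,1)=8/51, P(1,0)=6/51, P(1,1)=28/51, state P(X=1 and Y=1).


Read from table: P(X=1, Y=1) = 28/51

28/51


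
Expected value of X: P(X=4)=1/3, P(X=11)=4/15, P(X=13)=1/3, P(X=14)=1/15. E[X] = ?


E[X] = sum(x * P(x))
= 4*1/3 + 11*4/15 + 13*1/3 + 14*1/15
= 143/15

143/15


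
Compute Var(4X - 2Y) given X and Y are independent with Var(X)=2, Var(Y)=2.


Independence => Cov(X,Y)=0
Var(4X - 2Y) = 4^2*Var(X) + (-2)^2*Var(Y)
= 16*2 + 4*2 = 40

40
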